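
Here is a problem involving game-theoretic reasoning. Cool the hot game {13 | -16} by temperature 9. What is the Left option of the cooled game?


Original game: {13 | -16} (a switch {a | b} with a > b).
Cooling by t (for t below the temperature (a - b)/2 = 29/2) taxes each move by t: {a | b} cooled by t is {a - t | b + t}.
Cooling amount: t = 9
Cooled Left option: 13 - 9 = 4
Cooled Right option: -16 + 9 = -7
Cooled game: {4 | -7}
Left option = 4

4


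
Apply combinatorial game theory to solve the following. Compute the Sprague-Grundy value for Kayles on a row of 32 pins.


Kayles: a move removes 1 or 2 adjacent pins from a contiguous row.
Removing pins from a row of k leaves two independent rows (a, b) with a + b = k - 1 (one pin) or a + b = k - 2 (two pins); an end removal gives a = 0.
By Sprague-Grundy, G(k) = mex{ G(a) XOR G(b) } over all these splits. G(0) = 0.
G(1): splits (0,0):0^0=0 -> mex({0}) = 1
G(2): splits (0,1):0^1=1 (0,0):0^0=0 -> mex({0, 1}) = 2
G(3): splits (0,2):0^2=2 (1,1):1^1=0 (0,1):0^1=1 -> mex({0, 1, 2}) = 3
G(4): splits (0,3):0^3=3 (1,2):1^2=3 (0,2):0^2=2 (1,1):1^1=0 -> mex({0, 2, 3}) = 1
G(5): splits (0,4):0^1=1 (1,3):1^3=2 (2,2):2^2=0 (0,3):0^3=3 (1,2):1^2=3 -> mex({0, 1, 2, 3}) = 4
G(6) = mex({0, 1, 2, 4}) = 3
G(7) = mex({0, 1, 3, 4, 5}) = 2
G(8) = mex({0, 2, 3, 5, 6}) = 1
G(9) = mex({0, 1, 2, 3, 6, 7}) = 4
G(10) = mex({0, 1, 3, 4, 5, 7}) = 2
G(11) = mex({0, 1, 2, 3, 4, 5}) = 6
G(12) = mex({0, 1, 2, 3, 5, 6, 7}) = 4
G(13) = mex({0, 2, 3, 4, 6, 7}) = 1
G(14) = mex({0, 1, 4, 5, 6, 7}) = 2
G(15) = mex({0, 1, 2, 3, 4, 5, 6}) = 7
G(16) = mex({0, 2, 3, 5, 6, 7}) = 1
G(17) = mex({0, 1, 2, 3, 5, 6, 7}) = 4
G(18) = mex({0, 1, 2, 4, 5, 6}) = 3
G(19) = mex({0, 1, 3, 4, 5, 7}) = 2
G(20) = mex({0, 2, 3, 4, 5, 6, 7}) = 1
G(21) = mex({0, 1, 2, 3, 5, 6, 7}) = 4
G(22) = mex({0, 1, 2, 3, 4, 5, 7}) = 6
G(23) = mex({0, 1, 2, 3, 4, 5, 6}) = 7
G(24) = mex({0, 1, 2, 3, 5, 6, 7}) = 4
G(25) = mex({0, 2, 3, 4, 6, 7}) = 1
G(26) = mex({0, 1, 3, 4, 5, 6, 7}) = 2
G(27) = mex({0, 1, 2, 3, 4, 5, 6, 7}) = 8
G(28) = mex({0, 1, 2, 3, 4, 6, 7, 8}) = 5
G(29) = mex({0, 1, 2, 3, 5, 6, 7, 8, 9}) = 4
G(30) = mex({0, 1, 2, 3, 4, 5, 6, 9, 10}) = 7
G(31) = mex({0, 1, 3, 4, 5, 7, 10, 11}) = 2
G(32) = mex({0, 2, 3, 4, 5, 6, 7, 9, 11}) = 1
Therefore G(32) = 1.

1


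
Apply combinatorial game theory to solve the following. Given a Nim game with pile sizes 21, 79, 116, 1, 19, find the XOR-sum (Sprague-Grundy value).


We need the XOR (exclusive or) of all pile sizes.
After XOR-ing pile 1 (size 21): 0 XOR 21 = 21
After XOR-ing pile 2 (size 79): 21 XOR 79 = 90
After XOR-ing pile 3 (size 116): 90 XOR 116 = 46
After XOR-ing pile 4 (size 1): 46 XOR 1 = 47
After XOR-ing pile 5 (size 19): 47 XOR 19 = 60
The Nim-value of this position is 60.

60


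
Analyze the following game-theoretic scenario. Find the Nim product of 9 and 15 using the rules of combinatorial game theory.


Nim multiplication is bilinear over XOR: (u XOR v) * w = (u*w) XOR (v*w).
So we split each operand into its bit components and XOR the pairwise Nim products.
9 = 1 + 8 (as XOR of powers of 2).
15 = 1 + 2 + 4 + 8 (as XOR of powers of 2).
Using the standard Nim-product table on single bits:
  2*2 = 3,   2*4 = 8,   2*8 = 12,
  4*4 = 6,   4*8 = 11,  8*8 = 13,
and  1*x = x (identity), k*l = l*k (commutative).
Pairwise Nim products:
  1 * 1 = 1
  1 * 2 = 2
  1 * 4 = 4
  1 * 8 = 8
  8 * 1 = 8
  8 * 2 = 12
  8 * 4 = 11
  8 * 8 = 13
XOR them: 1 XOR 2 XOR 4 XOR 8 XOR 8 XOR 12 XOR 11 XOR 13 = 13.
Result: 9 * 15 = 13 (in Nim).

13


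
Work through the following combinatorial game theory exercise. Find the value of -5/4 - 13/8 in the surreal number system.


x = -5/4, y = 13/8
Converting to common denominator: 8
x = -10/8, y = 13/8
x - y = -5/4 - 13/8 = -23/8

-23/8


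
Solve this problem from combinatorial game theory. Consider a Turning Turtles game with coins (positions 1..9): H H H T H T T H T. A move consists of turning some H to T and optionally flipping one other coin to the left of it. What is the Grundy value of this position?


Coins: H H H T H T T H T
Key fact: a single head at position k behaves exactly like a Nim heap of size k (turning it to T and optionally flipping a coin at j < k corresponds to moving the heap from k to j, or to 0), and heads combine as a disjunctive sum (two heads at the same place would cancel, matching j XOR j = 0). So the Nim-value is the XOR of the 1-indexed positions of the heads.
Face-up positions (1-indexed): [1, 2, 3, 5, 8]
XOR 0 with 1: 0 XOR 1 = 1
XOR 1 with 2: 1 XOR 2 = 3
XOR 3 with 3: 3 XOR 3 = 0
XOR 0 with 5: 0 XOR 5 = 5
XOR 5 with 8: 5 XOR 8 = 13
Nim-value = 13

13


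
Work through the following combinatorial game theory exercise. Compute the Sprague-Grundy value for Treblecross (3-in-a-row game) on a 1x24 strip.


Treblecross: place X on empty cells; 3-in-a-row wins.
Playing within two cells of an existing X lets the opponent win at once, so sensible play treats the cells i-2..i+2 around each X as dead. The player left with no safe cell loses, so this is a normal-play take-away game on strips of safe cells.
Placing X at cell i (0-indexed) of a strip of k safe cells leaves independent strips of sizes max(0, i-2) and max(0, k-i-3). Hence G(k) = mex{ G(max(0,i-2)) XOR G(max(0,k-i-3)) : 0 <= i < k }, with G(0) = 0.
G(1): splits (0,0):0^0=0 -> mex({0}) = 1
G(2): splits (0,0):0^0=0 -> mex({0}) = 1
G(3): splits (0,0):0^0=0 -> mex({0}) = 1
G(4): splits (0,1):0^1=1 (0,0):0^0=0 -> mex({0, 1}) = 2
G(5): splits (0,2):0^1=1 (0,1):0^1=1 (0,0):0^0=0 -> mex({0, 1}) = 2
G(6) = mex({1}) = 0
G(7) = mex({0, 1, 2}) = 3
G(8) = mex({0, 1, 2}) = 3
G(9) = mex({0, 2}) = 1
G(10) = mex({0, 2, 3}) = 1
G(11) = mex({0, 3}) = 1
G(12) = mex({1, 3}) = 0
G(13) = mex({0, 1, 2, 3}) = 4
G(14) = mex({0, 1, 2}) = 3
G(15) = mex({0, 1, 2}) = 3
G(16) = mex({0, 1, 2, 4}) = 3
G(17) = mex({0, 1, 3, 4}) = 2
G(18) = mex({0, 1, 3, 4}) = 2
G(19) = mex({0, 1, 3, 5}) = 2
G(20) = mex({0, 1, 2, 3, 5}) = 4
G(21) = mex({0, 1, 2, 3, 5}) = 4
G(22) = mex({1, 2, 6}) = 0
G(23) = mex({0, 1, 2, 3, 4, 6}) = 5
G(24) = mex({0, 1, 2, 3, 4}) = 5
Therefore G(24) = 5.

5


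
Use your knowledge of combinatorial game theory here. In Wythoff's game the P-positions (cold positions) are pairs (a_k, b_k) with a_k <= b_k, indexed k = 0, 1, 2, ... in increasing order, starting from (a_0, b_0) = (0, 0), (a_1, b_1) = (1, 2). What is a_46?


By Wythoff's theorem, a_k = floor(k * phi) and b_k = floor(k * phi^2) = a_k + k, where phi = (1 + sqrt(5))/2 is the golden ratio.
phi = (1 + sqrt(5))/2 = 1.618034
k = 46
k * phi = 46 * 1.618034 = 74.429563
a_46 = floor(k * phi) = 74

74


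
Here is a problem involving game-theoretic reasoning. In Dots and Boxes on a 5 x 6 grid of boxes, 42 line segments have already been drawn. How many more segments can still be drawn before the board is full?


Grid: 5 x 6 boxes, i.e. 6 rows and 7 columns of dots.
Horizontal edges: (rows + 1) * cols = 6 * 6 = 36
Vertical edges: rows * (cols + 1) = 5 * 7 = 35
Total edges: 36 + 35 = 71
Edges drawn: 42
Remaining: 71 - 42 = 29

29


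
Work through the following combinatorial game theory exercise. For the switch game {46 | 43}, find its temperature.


The game is {46 | 43}, a switch {a | b} with numbers a > b.
Cooling {a | b} by t gives {a - t | b + t}, which stops being hot when a - t = b + t, i.e. at t = (a - b)/2. So the temperature of a switch is (a - b)/2.
Temperature = (Left option - Right option) / 2
= (46 - (43)) / 2
= 3 / 2
= 3/2

3/2


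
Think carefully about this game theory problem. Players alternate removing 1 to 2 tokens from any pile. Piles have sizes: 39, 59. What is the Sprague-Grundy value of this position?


Subtraction set: {1, 2}
For this subtraction set, G(n) = n mod 3 (period = max + 1 = 3).
Pile 1 (size 39): G(39) = 39 mod 3 = 0
Pile 2 (size 59): G(59) = 59 mod 3 = 2
Total Grundy value = XOR of all: 0 XOR 2 = 2

2


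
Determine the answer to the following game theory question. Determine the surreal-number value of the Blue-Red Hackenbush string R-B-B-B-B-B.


Edges (from ground): R-B-B-B-B-B
By Berlekamp's sign-expansion rule, a Blue-Red Hackenbush stalk has the value of the surreal number whose sign sequence is the edge sequence with B -> + and R -> -.
Sign sequence: -+++++
Trace the sign expansion in the surreal number tree, starting from 0:
Edge 1: R (sign -) -> bounds (-inf, 0), value = -1
Edge 2: B (sign +) -> bounds (-1, 0), value = -1/2
Edge 3: B (sign +) -> bounds (-1/2, 0), value = -1/4
Edge 4: B (sign +) -> bounds (-1/4, 0), value = -1/8
Edge 5: B (sign +) -> bounds (-1/8, 0), value = -1/16
Edge 6: B (sign +) -> bounds (-1/16, 0), value = -1/32
Game value = -1/32

-1/32


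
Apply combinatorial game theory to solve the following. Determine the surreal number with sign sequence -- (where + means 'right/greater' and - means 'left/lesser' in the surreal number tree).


Sign expansion: --
Rule: track bounds (lo, hi), initially (-inf, +inf). On '+', the current value becomes lo and we move to the simplest number in (value, hi): value + 1 if hi = +inf, otherwise the midpoint (value + hi)/2. On '-', the current value becomes hi and we move to value - 1 if lo = -inf, otherwise the midpoint (lo + value)/2.
Start at 0.
Step 1: sign = -, move left. Bounds: (-inf, 0). Value = -1
Step 2: sign = -, move left. Bounds: (-inf, -1). Value = -2
The surreal number with sign expansion -- is -2.

-2


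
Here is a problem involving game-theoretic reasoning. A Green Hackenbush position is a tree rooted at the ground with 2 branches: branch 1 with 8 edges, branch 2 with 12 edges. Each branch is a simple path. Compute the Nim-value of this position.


The tree has 2 branches from the ground vertex.
In Green Hackenbush, the Nim-value of a simple path of length k is k.
Branch 1: length 8, Nim-value = 8
Branch 2: length 12, Nim-value = 12
Total Nim-value = XOR of all branch values:
0 XOR 8 = 8
8 XOR 12 = 4
Nim-value of the tree = 4

4


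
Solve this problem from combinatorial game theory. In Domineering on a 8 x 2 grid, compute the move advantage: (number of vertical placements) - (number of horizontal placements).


Board is 8 x 2 (rows x cols).
Left (vertical) placements: (rows-1) * cols = 7 * 2 = 14
Right (horizontal) placements: rows * (cols-1) = 8 * 1 = 8
Advantage = Left - Right = 14 - 8 = 6

6


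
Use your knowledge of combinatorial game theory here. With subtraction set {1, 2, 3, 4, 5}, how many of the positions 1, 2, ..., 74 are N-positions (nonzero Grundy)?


Subtraction set S = {1, 2, 3, 4, 5}, so G(n) = n mod 6.
G(n) = 0 when n is a multiple of 6.
Multiples of 6 in [1, 74]: 12
N-positions (nonzero Grundy) = 74 - 12 = 62

62


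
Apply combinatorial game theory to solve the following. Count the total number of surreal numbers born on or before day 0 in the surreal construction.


Day 0: {|} = 0 is born. Count = 1.
Day n: the number of surreal numbers born by day n is 2^(n+1) - 1.
By day 0: 2^1 - 1 = 1
By day 0: 1 surreal numbers.

1


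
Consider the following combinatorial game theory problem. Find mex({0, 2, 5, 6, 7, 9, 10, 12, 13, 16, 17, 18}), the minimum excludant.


Set = {0, 2, 5, 6, 7, 9, 10, 12, 13, 16, 17, 18}
0 is in the set.
1 is NOT in the set. This is the mex.
mex = 1

1


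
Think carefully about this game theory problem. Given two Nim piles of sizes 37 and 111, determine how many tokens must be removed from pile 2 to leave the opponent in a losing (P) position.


Piles: 37 and 111
Current XOR: 37 XOR 111 = 74 (non-zero, so this is an N-position).
To make the XOR zero, we need to find a move that balances the piles.
For pile 2 (size 111): target = 111 XOR 74 = 37
We reduce pile 2 from 111 to 37.
Tokens removed: 111 - 37 = 74
Verification: 37 XOR 37 = 0

74


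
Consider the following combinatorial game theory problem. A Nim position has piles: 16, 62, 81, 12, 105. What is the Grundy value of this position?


We need the XOR (exclusive or) of all pile sizes.
After XOR-ing pile 1 (size 16): 0 XOR 16 = 16
After XOR-ing pile 2 (size 62): 16 XOR 62 = 46
After XOR-ing pile 3 (size 81): 46 XOR 81 = 127
After XOR-ing pile 4 (size 12): 127 XOR 12 = 115
After XOR-ing pile 5 (size 105): 115 XOR 105 = 26
The Nim-value of this position is 26.

26


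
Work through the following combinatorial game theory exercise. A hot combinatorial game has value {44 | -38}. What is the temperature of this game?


The game is {44 | -38}, a switch {a | b} with numbers a > b.
Cooling {a | b} by t gives {a - t | b + t}, which stops being hot when a - t = b + t, i.e. at t = (a - b)/2. So the temperature of a switch is (a - b)/2.
Temperature = (Left option - Right option) / 2
= (44 - (-38)) / 2
= 82 / 2
= 41

41


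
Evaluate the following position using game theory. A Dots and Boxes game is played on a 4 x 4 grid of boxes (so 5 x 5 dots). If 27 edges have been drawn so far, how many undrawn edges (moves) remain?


Grid: 4 x 4 boxes, i.e. 5 rows and 5 columns of dots.
Horizontal edges: (rows + 1) * cols = 5 * 4 = 20
Vertical edges: rows * (cols + 1) = 4 * 5 = 20
Total edges: 20 + 20 = 40
Edges drawn: 27
Remaining: 40 - 27 = 13

13


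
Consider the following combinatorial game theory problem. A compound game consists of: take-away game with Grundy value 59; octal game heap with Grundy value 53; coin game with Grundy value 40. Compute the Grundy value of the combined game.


By the Sprague-Grundy theorem, the Grundy value of a sum of games is the XOR of individual Grundy values.
take-away game: Grundy value = 59. Running XOR: 0 XOR 59 = 59
octal game heap: Grundy value = 53. Running XOR: 59 XOR 53 = 14
coin game: Grundy value = 40. Running XOR: 14 XOR 40 = 38
The combined Grundy value is 38.

38


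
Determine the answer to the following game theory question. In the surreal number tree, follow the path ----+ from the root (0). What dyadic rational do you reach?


Sign expansion: ----+
Rule: track bounds (lo, hi), initially (-inf, +inf). On '+', the current value becomes lo and we move to the simplest number in (value, hi): value + 1 if hi = +inf, otherwise the midpoint (value + hi)/2. On '-', the current value becomes hi and we move to value - 1 if lo = -inf, otherwise the midpoint (lo + value)/2.
Start at 0.
Step 1: sign = -, move left. Bounds: (-inf, 0). Value = -1
Step 2: sign = -, move left. Bounds: (-inf, -1). Value = -2
Step 3: sign = -, move left. Bounds: (-inf, -2). Value = -3
Step 4: sign = -, move left. Bounds: (-inf, -3). Value = -4
Step 5: sign = +, move right. Bounds: (-4, -3). Value = -7/2
The surreal number with sign expansion ----+ is -7/2.

-7/2


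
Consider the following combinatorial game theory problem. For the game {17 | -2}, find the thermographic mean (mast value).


Game = {17 | -2}, a switch {a | b} with numbers a > b.
Its thermograph has left wall a - t and right wall b + t, which meet at t = (a - b)/2, where both equal (a + b)/2. So the mast (mean value) is at (a + b)/2.
Mean = (17 + (-2))/2 = 15/2 = 15/2

15/2


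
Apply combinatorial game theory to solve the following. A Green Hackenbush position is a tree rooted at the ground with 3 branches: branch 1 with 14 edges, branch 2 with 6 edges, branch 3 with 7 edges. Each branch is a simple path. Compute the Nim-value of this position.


The tree has 3 branches from the ground vertex.
In Green Hackenbush, the Nim-value of a simple path of length k is k.
Branch 1: length 14, Nim-value = 14
Branch 2: length 6, Nim-value = 6
Branch 3: length 7, Nim-value = 7
Total Nim-value = XOR of all branch values:
0 XOR 14 = 14
14 XOR 6 = 8
8 XOR 7 = 15
Nim-value of the tree = 15

15


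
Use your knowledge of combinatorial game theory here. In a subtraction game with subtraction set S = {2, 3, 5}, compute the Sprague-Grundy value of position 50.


The subtraction set is S = {2, 3, 5}.
G(k) = mex{ G(k - s) : s in S, s <= k }. We compute iteratively: G(0) = 0.
G(1) = mex({}) = 0
G(2) = mex({0}) = 1
G(3) = mex({0}) = 1
G(4) = mex({0, 1}) = 2
G(5) = mex({0, 1}) = 2
G(6) = mex({0, 1, 2}) = 3
G(7) = mex({1, 2}) = 0
G(8) = mex({1, 2, 3}) = 0
G(9) = mex({0, 2, 3}) = 1
G(10) = mex({0, 2}) = 1
G(11) = mex({0, 1, 3}) = 2
Observe that G(7)..G(11) = 0, 0, 1, 1, 2 repeats G(0)..G(4) = 0, 0, 1, 1, 2.
For k >= max(S) = 5, G(k) is determined by the previous 5 values G(k-5)..G(k-1); a window of 5 consecutive values has recurred shifted by 7, so by induction G(k + 7) = G(k) for all k >= 0: the sequence is periodic from the start with period 7.
One period: G(0..6) = 0, 0, 1, 1, 2, 2, 3.
50 mod 7 = 1, so G(50) = G(1) = 0.

0


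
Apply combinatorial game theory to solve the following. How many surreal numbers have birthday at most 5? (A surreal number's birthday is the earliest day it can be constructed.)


Day 0: {|} = 0 is born. Count = 1.
Day n: the number of surreal numbers born by day n is 2^(n+1) - 1.
By day 0: 2^1 - 1 = 1
By day 1: 2^2 - 1 = 3
By day 2: 2^3 - 1 = 7
By day 3: 2^4 - 1 = 15
By day 4: 2^5 - 1 = 31
By day 5: 2^6 - 1 = 63
By day 5: 63 surreal numbers.

63


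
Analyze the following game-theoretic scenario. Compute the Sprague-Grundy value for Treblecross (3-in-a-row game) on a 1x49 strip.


Treblecross: place X on empty cells; 3-in-a-row wins.
Playing within two cells of an existing X lets the opponent win at once, so sensible play treats the cells i-2..i+2 around each X as dead. The player left with no safe cell loses, so this is a normal-play take-away game on strips of safe cells.
Placing X at cell i (0-indexed) of a strip of k safe cells leaves independent strips of sizes max(0, i-2) and max(0, k-i-3). Hence G(k) = mex{ G(max(0,i-2)) XOR G(max(0,k-i-3)) : 0 <= i < k }, with G(0) = 0.
G(1): splits (0,0):0^0=0 -> mex({0}) = 1
G(2): splits (0,0):0^0=0 -> mex({0}) = 1
G(3): splits (0,0):0^0=0 -> mex({0}) = 1
G(4): splits (0,1):0^1=1 (0,0):0^0=0 -> mex({0, 1}) = 2
G(5): splits (0,2):0^1=1 (0,1):0^1=1 (0,0):0^0=0 -> mex({0, 1}) = 2
G(6) = mex({1}) = 0
G(7) = mex({0, 1, 2}) = 3
G(8) = mex({0, 1, 2}) = 3
G(9) = mex({0, 2}) = 1
G(10) = mex({0, 2, 3}) = 1
G(11) = mex({0, 3}) = 1
G(12) = mex({1, 3}) = 0
G(13) = mex({0, 1, 2, 3}) = 4
G(14) = mex({0, 1, 2}) = 3
G(15) = mex({0, 1, 2}) = 3
G(16) = mex({0, 1, 2, 4}) = 3
G(17) = mex({0, 1, 3, 4}) = 2
G(18) = mex({0, 1, 3, 4}) = 2
G(19) = mex({0, 1, 3, 5}) = 2
G(20) = mex({0, 1, 2, 3, 5}) = 4
G(21) = mex({0, 1, 2, 3, 5}) = 4
G(22) = mex({1, 2, 6}) = 0
G(23) = mex({0, 1, 2, 3, 4, 6}) = 5
G(24) = mex({0, 1, 2, 3, 4}) = 5
G(25) = mex({0, 1, 3, 4, 7}) = 2
G(26) = mex({0, 1, 3, 4, 5, 7}) = 2
G(27) = mex({0, 1, 3, 5}) = 2
G(28) = mex({0, 1, 2, 5}) = 3
G(29) = mex({0, 1, 2, 4, 5, 6}) = 3
G(30) = mex({1, 2, 4, 6}) = 0
G(31) = mex({0, 1, 2, 3, 4, 6}) = 5
G(32) = mex({1, 2, 3, 4, 7}) = 0
G(33) = mex({0, 3, 7}) = 1
G(34) = mex({0, 2, 3, 5, 7}) = 1
G(35) = mex({0, 2, 3, 5, 6}) = 1
G(36) = mex({0, 1, 2, 5, 6}) = 3
G(37) = mex({0, 1, 2, 4, 5, 6}) = 3
G(38) = mex({0, 1, 2, 4}) = 3
G(39) = mex({0, 1, 2, 3, 4, 7}) = 5
G(40) = mex({0, 1, 2, 3, 4, 5, 7}) = 6
G(41) = mex({0, 1, 2, 3, 5, 7}) = 4
G(42) = mex({0, 1, 2, 3, 5, 6, 7}) = 4
G(43) = mex({0, 2, 3, 5, 6}) = 1
G(44) = mex({1, 2, 3, 4, 5, 6}) = 0
G(45) = mex({0, 1, 2, 3, 4, 6, 7}) = 5
G(46) = mex({0, 1, 2, 3, 4, 7}) = 5
G(47) = mex({0, 1, 2, 3, 4, 5, 7}) = 6
G(48) = mex({0, 1, 2, 3, 4, 5, 7}) = 6
G(49) = mex({0, 1, 3, 4, 5, 7}) = 2
Therefore G(49) = 2.

2


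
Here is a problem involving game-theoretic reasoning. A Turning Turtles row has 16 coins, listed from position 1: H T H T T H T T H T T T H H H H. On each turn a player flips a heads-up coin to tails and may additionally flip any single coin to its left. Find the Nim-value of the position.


Coins: H T H T T H T T H T T T H H H H
Key fact: a single head at position k behaves exactly like a Nim heap of size k (turning it to T and optionally flipping a coin at j < k corresponds to moving the heap from k to j, or to 0), and heads combine as a disjunctive sum (two heads at the same place would cancel, matching j XOR j = 0). So the Nim-value is the XOR of the 1-indexed positions of the heads.
Face-up positions (1-indexed): [1, 3, 6, 9, 13, 14, 15, 16]
XOR 0 with 1: 0 XOR 1 = 1
XOR 1 with 3: 1 XOR 3 = 2
XOR 2 with 6: 2 XOR 6 = 4
XOR 4 with 9: 4 XOR 9 = 13
XOR 13 with 13: 13 XOR 13 = 0
XOR 0 with 14: 0 XOR 14 = 14
XOR 14 with 15: 14 XOR 15 = 1
XOR 1 with 16: 1 XOR 16 = 17
Nim-value = 17

17


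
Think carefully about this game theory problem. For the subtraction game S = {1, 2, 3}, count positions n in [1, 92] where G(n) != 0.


Subtraction set S = {1, 2, 3}, so G(n) = n mod 4.
G(n) = 0 when n is a multiple of 4.
Multiples of 4 in [1, 92]: 23
N-positions (nonzero Grundy) = 92 - 23 = 69

69


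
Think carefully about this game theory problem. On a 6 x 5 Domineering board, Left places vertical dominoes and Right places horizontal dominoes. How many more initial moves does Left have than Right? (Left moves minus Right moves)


Board is 6 x 5 (rows x cols).
Left (vertical) placements: (rows-1) * cols = 5 * 5 = 25
Right (horizontal) placements: rows * (cols-1) = 6 * 4 = 24
Advantage = Left - Right = 25 - 24 = 1

1


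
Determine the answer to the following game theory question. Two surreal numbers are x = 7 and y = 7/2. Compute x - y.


x = 7, y = 7/2
Converting to common denominator: 2
x = 14/2, y = 7/2
x - y = 7 - 7/2 = 7/2

7/2


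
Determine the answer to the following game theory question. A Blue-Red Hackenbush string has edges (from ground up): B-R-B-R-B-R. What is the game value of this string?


Edges (from ground): B-R-B-R-B-R
By Berlekamp's sign-expansion rule, a Blue-Red Hackenbush stalk has the value of the surreal number whose sign sequence is the edge sequence with B -> + and R -> -.
Sign sequence: +-+-+-
Trace the sign expansion in the surreal number tree, starting from 0:
Edge 1: B (sign +) -> bounds (0, +inf), value = 1
Edge 2: R (sign -) -> bounds (0, 1), value = 1/2
Edge 3: B (sign +) -> bounds (1/2, 1), value = 3/4
Edge 4: R (sign -) -> bounds (1/2, 3/4), value = 5/8
Edge 5: B (sign +) -> bounds (5/8, 3/4), value = 11/16
Edge 6: R (sign -) -> bounds (5/8, 11/16), value = 21/32
Game value = 21/32

21/32


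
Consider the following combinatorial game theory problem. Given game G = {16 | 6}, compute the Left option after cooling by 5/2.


Original game: {16 | 6} (a switch {a | b} with a > b).
Cooling by t (for t below the temperature (a - b)/2 = 5) taxes each move by t: {a | b} cooled by t is {a - t | b + t}.
Cooling amount: t = 5/2
Cooled Left option: 16 - 5/2 = 27/2
Cooled Right option: 6 + 5/2 = 17/2
Cooled game: {27/2 | 17/2}
Left option = 27/2

27/2


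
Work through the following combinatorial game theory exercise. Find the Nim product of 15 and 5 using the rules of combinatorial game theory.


Nim multiplication is bilinear over XOR: (u XOR v) * w = (u*w) XOR (v*w).
So we split each operand into its bit components and XOR the pairwise Nim products.
15 = 1 + 2 + 4 + 8 (as XOR of powers of 2).
5 = 1 + 4 (as XOR of powers of 2).
Using the standard Nim-product table on single bits:
  2*2 = 3,   2*4 = 8,   2*8 = 12,
  4*4 = 6,   4*8 = 11,  8*8 = 13,
and  1*x = x (identity), k*l = l*k (commutative).
Pairwise Nim products:
  1 * 1 = 1
  1 * 4 = 4
  2 * 1 = 2
  2 * 4 = 8
  4 * 1 = 4
  4 * 4 = 6
  8 * 1 = 8
  8 * 4 = 11
XOR them: 1 XOR 4 XOR 2 XOR 8 XOR 4 XOR 6 XOR 8 XOR 11 = 14.
Result: 15 * 5 = 14 (in Nim).

14


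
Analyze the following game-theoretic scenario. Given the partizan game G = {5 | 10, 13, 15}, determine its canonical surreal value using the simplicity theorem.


Left options: {5}, max = 5
Right options: {10, 13, 15}, min = 10
All options are numbers and max(Left) < min(Right), so by the simplicity theorem the value is the simplest (earliest-born) number strictly between 5 and 10.
Integers 6 through 9 all lie strictly between 5 and 10.
Among integers, the simplest (lowest birthday = smallest |n|; 0 is born on day 0, +-n on day n) is 6.
No non-integer in the interval can be simpler: if x is a non-integer in the interval, then floor(x) or ceil(x) also lies in the interval (the interval contains an integer), and both are proper prefixes of x's sign expansion, i.e. born earlier. So the game value is 6.
Game value = 6

6


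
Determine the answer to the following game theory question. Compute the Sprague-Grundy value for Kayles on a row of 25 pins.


Kayles: a move removes 1 or 2 adjacent pins from a contiguous row.
Removing pins from a row of k leaves two independent rows (a, b) with a + b = k - 1 (one pin) or a + b = k - 2 (two pins); an end removal gives a = 0.
By Sprague-Grundy, G(k) = mex{ G(a) XOR G(b) } over all these splits. G(0) = 0.
G(1): splits (0,0):0^0=0 -> mex({0}) = 1
G(2): splits (0,1):0^1=1 (0,0):0^0=0 -> mex({0, 1}) = 2
G(3): splits (0,2):0^2=2 (1,1):1^1=0 (0,1):0^1=1 -> mex({0, 1, 2}) = 3
G(4): splits (0,3):0^3=3 (1,2):1^2=3 (0,2):0^2=2 (1,1):1^1=0 -> mex({0, 2, 3}) = 1
G(5): splits (0,4):0^1=1 (1,3):1^3=2 (2,2):2^2=0 (0,3):0^3=3 (1,2):1^2=3 -> mex({0, 1, 2, 3}) = 4
G(6) = mex({0, 1, 2, 4}) = 3
G(7) = mex({0, 1, 3, 4, 5}) = 2
G(8) = mex({0, 2, 3, 5, 6}) = 1
G(9) = mex({0, 1, 2, 3, 6, 7}) = 4
G(10) = mex({0, 1, 3, 4, 5, 7}) = 2
G(11) = mex({0, 1, 2, 3, 4, 5}) = 6
G(12) = mex({0, 1, 2, 3, 5, 6, 7}) = 4
G(13) = mex({0, 2, 3, 4, 6, 7}) = 1
G(14) = mex({0, 1, 4, 5, 6, 7}) = 2
G(15) = mex({0, 1, 2, 3, 4, 5, 6}) = 7
G(16) = mex({0, 2, 3, 5, 6, 7}) = 1
G(17) = mex({0, 1, 2, 3, 5, 6, 7}) = 4
G(18) = mex({0, 1, 2, 4, 5, 6}) = 3
G(19) = mex({0, 1, 3, 4, 5, 7}) = 2
G(20) = mex({0, 2, 3, 4, 5, 6, 7}) = 1
G(21) = mex({0, 1, 2, 3, 5, 6, 7}) = 4
G(22) = mex({0, 1, 2, 3, 4, 5, 7}) = 6
G(23) = mex({0, 1, 2, 3, 4, 5, 6}) = 7
G(24) = mex({0, 1, 2, 3, 5, 6, 7}) = 4
G(25) = mex({0, 2, 3, 4, 6, 7}) = 1
Therefore G(25) = 1.

1


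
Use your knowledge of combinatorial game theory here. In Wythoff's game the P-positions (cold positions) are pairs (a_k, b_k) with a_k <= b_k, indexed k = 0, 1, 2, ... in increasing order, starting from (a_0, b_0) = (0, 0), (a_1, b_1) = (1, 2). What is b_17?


By Wythoff's theorem, a_k = floor(k * phi) and b_k = floor(k * phi^2) = a_k + k, where phi = (1 + sqrt(5))/2 is the golden ratio.
phi = (1 + sqrt(5))/2 = 1.618034
phi^2 = phi + 1 = 2.618034
k = 17
k * phi^2 = 17 * 2.618034 = 44.506578
b_17 = floor(k * phi^2) = 44 (check: a_17 + k = 27 + 17 = 44)

44


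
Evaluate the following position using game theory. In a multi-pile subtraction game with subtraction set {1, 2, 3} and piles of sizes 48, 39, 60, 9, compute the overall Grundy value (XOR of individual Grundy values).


Subtraction set: {1, 2, 3}
For this subtraction set, G(n) = n mod 4 (period = max + 1 = 4).
Pile 1 (size 48): G(48) = 48 mod 4 = 0
Pile 2 (size 39): G(39) = 39 mod 4 = 3
Pile 3 (size 60): G(60) = 60 mod 4 = 0
Pile 4 (size 9): G(9) = 9 mod 4 = 1
Total Grundy value = XOR of all: 0 XOR 3 XOR 0 XOR 1 = 2

2


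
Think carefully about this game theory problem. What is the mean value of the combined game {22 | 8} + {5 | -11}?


G1 = {22 | 8}, G2 = {5 | -11}
Each is a switch {a | b} with numbers a > b; its mean value is (a + b)/2, and mean value is additive over game sums: m(G1 + G2) = m(G1) + m(G2).
Mean of G1 = (22 + (8))/2 = 30/2 = 15
Mean of G2 = (5 + (-11))/2 = -6/2 = -3
Mean of G1 + G2 = 15 + -3 = 12

12


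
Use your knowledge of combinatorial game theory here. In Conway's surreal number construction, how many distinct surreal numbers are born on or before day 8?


Day 0: {|} = 0 is born. Count = 1.
Day n: the number of surreal numbers born by day n is 2^(n+1) - 1.
By day 0: 2^1 - 1 = 1
By day 1: 2^2 - 1 = 3
By day 2: 2^3 - 1 = 7
By day 3: 2^4 - 1 = 15
By day 4: 2^5 - 1 = 31
By day 5: 2^6 - 1 = 63
By day 6: 2^7 - 1 = 127
By day 7: 2^8 - 1 = 255
By day 8: 2^9 - 1 = 511
By day 8: 511 surreal numbers.

511


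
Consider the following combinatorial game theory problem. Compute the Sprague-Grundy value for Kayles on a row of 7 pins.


Kayles: a move removes 1 or 2 adjacent pins from a contiguous row.
Removing pins from a row of k leaves two independent rows (a, b) with a + b = k - 1 (one pin) or a + b = k - 2 (two pins); an end removal gives a = 0.
By Sprague-Grundy, G(k) = mex{ G(a) XOR G(b) } over all these splits. G(0) = 0.
G(1): splits (0,0):0^0=0 -> mex({0}) = 1
G(2): splits (0,1):0^1=1 (0,0):0^0=0 -> mex({0, 1}) = 2
G(3): splits (0,2):0^2=2 (1,1):1^1=0 (0,1):0^1=1 -> mex({0, 1, 2}) = 3
G(4): splits (0,3):0^3=3 (1,2):1^2=3 (0,2):0^2=2 (1,1):1^1=0 -> mex({0, 2, 3}) = 1
G(5): splits (0,4):0^1=1 (1,3):1^3=2 (2,2):2^2=0 (0,3):0^3=3 (1,2):1^2=3 -> mex({0, 1, 2, 3}) = 4
G(6) = mex({0, 1, 2, 4}) = 3
G(7) = mex({0, 1, 3, 4, 5}) = 2
Therefore G(7) = 2.

2


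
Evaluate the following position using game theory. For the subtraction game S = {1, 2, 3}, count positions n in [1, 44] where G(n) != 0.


Subtraction set S = {1, 2, 3}, so G(n) = n mod 4.
G(n) = 0 when n is a multiple of 4.
Multiples of 4 in [1, 44]: 11
N-positions (nonzero Grundy) = 44 - 11 = 33

33


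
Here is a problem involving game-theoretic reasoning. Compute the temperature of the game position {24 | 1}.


The game is {24 | 1}, a switch {a | b} with numbers a > b.
Cooling {a | b} by t gives {a - t | b + t}, which stops being hot when a - t = b + t, i.e. at t = (a - b)/2. So the temperature of a switch is (a - b)/2.
Temperature = (Left option - Right option) / 2
= (24 - (1)) / 2
= 23 / 2
= 23/2

23/2


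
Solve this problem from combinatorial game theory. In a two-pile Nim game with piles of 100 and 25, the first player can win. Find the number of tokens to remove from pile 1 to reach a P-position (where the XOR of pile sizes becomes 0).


Piles: 100 and 25
Current XOR: 100 XOR 25 = 125 (non-zero, so this is an N-position).
To make the XOR zero, we need to find a move that balances the piles.
For pile 1 (size 100): target = 100 XOR 125 = 25
We reduce pile 1 from 100 to 25.
Tokens removed: 100 - 25 = 75
Verification: 25 XOR 25 = 0

75


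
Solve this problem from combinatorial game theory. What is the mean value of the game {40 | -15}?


Game = {40 | -15}, a switch {a | b} with numbers a > b.
Its thermograph has left wall a - t and right wall b + t, which meet at t = (a - b)/2, where both equal (a + b)/2. So the mast (mean value) is at (a + b)/2.
Mean = (40 + (-15))/2 = 25/2 = 25/2

25/2


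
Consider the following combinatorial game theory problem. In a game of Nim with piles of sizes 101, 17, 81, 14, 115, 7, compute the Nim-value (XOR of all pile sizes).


We need the XOR (exclusive or) of all pile sizes.
After XOR-ing pile 1 (size 101): 0 XOR 101 = 101
After XOR-ing pile 2 (size 17): 101 XOR 17 = 116
After XOR-ing pile 3 (size 81): 116 XOR 81 = 37
After XOR-ing pile 4 (size 14): 37 XOR 14 = 43
After XOR-ing pile 5 (size 115): 43 XOR 115 = 88
After XOR-ing pile 6 (size 7): 88 XOR 7 = 95
The Nim-value of this position is 95.

95


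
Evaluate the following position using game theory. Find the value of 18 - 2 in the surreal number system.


x = 18, y = 2
x - y = 18 - 2 = 16

16


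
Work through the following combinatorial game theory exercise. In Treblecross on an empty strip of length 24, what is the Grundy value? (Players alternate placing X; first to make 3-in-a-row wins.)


Treblecross: place X on empty cells; 3-in-a-row wins.
Playing within two cells of an existing X lets the opponent win at once, so sensible play treats the cells i-2..i+2 around each X as dead. The player left with no safe cell loses, so this is a normal-play take-away game on strips of safe cells.
Placing X at cell i (0-indexed) of a strip of k safe cells leaves independent strips of sizes max(0, i-2) and max(0, k-i-3). Hence G(k) = mex{ G(max(0,i-2)) XOR G(max(0,k-i-3)) : 0 <= i < k }, with G(0) = 0.
G(1): splits (0,0):0^0=0 -> mex({0}) = 1
G(2): splits (0,0):0^0=0 -> mex({0}) = 1
G(3): splits (0,0):0^0=0 -> mex({0}) = 1
G(4): splits (0,1):0^1=1 (0,0):0^0=0 -> mex({0, 1}) = 2
G(5): splits (0,2):0^1=1 (0,1):0^1=1 (0,0):0^0=0 -> mex({0, 1}) = 2
G(6) = mex({1}) = 0
G(7) = mex({0, 1, 2}) = 3
G(8) = mex({0, 1, 2}) = 3
G(9) = mex({0, 2}) = 1
G(10) = mex({0, 2, 3}) = 1
G(11) = mex({0, 3}) = 1
G(12) = mex({1, 3}) = 0
G(13) = mex({0, 1, 2, 3}) = 4
G(14) = mex({0, 1, 2}) = 3
G(15) = mex({0, 1, 2}) = 3
G(16) = mex({0, 1, 2, 4}) = 3
G(17) = mex({0, 1, 3, 4}) = 2
G(18) = mex({0, 1, 3, 4}) = 2
G(19) = mex({0, 1, 3, 5}) = 2
G(20) = mex({0, 1, 2, 3, 5}) = 4
G(21) = mex({0, 1, 2, 3, 5}) = 4
G(22) = mex({1, 2, 6}) = 0
G(23) = mex({0, 1, 2, 3, 4, 6}) = 5
G(24) = mex({0, 1, 2, 3, 4}) = 5
Therefore G(24) = 5.

5


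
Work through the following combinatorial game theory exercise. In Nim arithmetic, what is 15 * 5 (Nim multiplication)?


Nim multiplication is bilinear over XOR: (u XOR v) * w = (u*w) XOR (v*w).
So we split each operand into its bit components and XOR the pairwise Nim products.
15 = 1 + 2 + 4 + 8 (as XOR of powers of 2).
5 = 1 + 4 (as XOR of powers of 2).
Using the standard Nim-product table on single bits:
  2*2 = 3,   2*4 = 8,   2*8 = 12,
  4*4 = 6,   4*8 = 11,  8*8 = 13,
and  1*x = x (identity), k*l = l*k (commutative).
Pairwise Nim products:
  1 * 1 = 1
  1 * 4 = 4
  2 * 1 = 2
  2 * 4 = 8
  4 * 1 = 4
  4 * 4 = 6
  8 * 1 = 8
  8 * 4 = 11
XOR them: 1 XOR 4 XOR 2 XOR 8 XOR 4 XOR 6 XOR 8 XOR 11 = 14.
Result: 15 * 5 = 14 (in Nim).

14


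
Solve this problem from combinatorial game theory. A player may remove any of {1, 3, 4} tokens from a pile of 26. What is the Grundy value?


The subtraction set is S = {1, 3, 4}.
G(k) = mex{ G(k - s) : s in S, s <= k }. We compute iteratively: G(0) = 0.
G(1) = mex({0}) = 1
G(2) = mex({1}) = 0
G(3) = mex({0}) = 1
G(4) = mex({0, 1}) = 2
G(5) = mex({0, 1, 2}) = 3
G(6) = mex({0, 1, 3}) = 2
G(7) = mex({1, 2}) = 0
G(8) = mex({0, 2, 3}) = 1
G(9) = mex({1, 2, 3}) = 0
G(10) = mex({0, 2}) = 1
Observe that G(7)..G(10) = 0, 1, 0, 1 repeats G(0)..G(3) = 0, 1, 0, 1.
For k >= max(S) = 4, G(k) is determined by the previous 4 values G(k-4)..G(k-1); a window of 4 consecutive values has recurred shifted by 7, so by induction G(k + 7) = G(k) for all k >= 0: the sequence is periodic from the start with period 7.
One period: G(0..6) = 0, 1, 0, 1, 2, 3, 2.
26 mod 7 = 5, so G(26) = G(5) = 3.

3


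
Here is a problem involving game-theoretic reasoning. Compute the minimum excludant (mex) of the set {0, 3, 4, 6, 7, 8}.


Set = {0, 3, 4, 6, 7, 8}
0 is in the set.
1 is NOT in the set. This is the mex.
mex = 1

1


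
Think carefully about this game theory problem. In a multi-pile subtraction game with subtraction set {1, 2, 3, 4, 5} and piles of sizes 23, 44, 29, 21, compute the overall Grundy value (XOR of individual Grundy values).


Subtraction set: {1, 2, 3, 4, 5}
For this subtraction set, G(n) = n mod 6 (period = max + 1 = 6).
Pile 1 (size 23): G(23) = 23 mod 6 = 5
Pile 2 (size 44): G(44) = 44 mod 6 = 2
Pile 3 (size 29): G(29) = 29 mod 6 = 5
Pile 4 (size 21): G(21) = 21 mod 6 = 3
Total Grundy value = XOR of all: 5 XOR 2 XOR 5 XOR 3 = 1

1


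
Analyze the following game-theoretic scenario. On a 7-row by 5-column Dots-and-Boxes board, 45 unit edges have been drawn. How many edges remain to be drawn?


Grid: 7 x 5 boxes, i.e. 8 rows and 6 columns of dots.
Horizontal edges: (rows + 1) * cols = 8 * 5 = 40
Vertical edges: rows * (cols + 1) = 7 * 6 = 42
Total edges: 40 + 42 = 82
Edges drawn: 45
Remaining: 82 - 45 = 37

37


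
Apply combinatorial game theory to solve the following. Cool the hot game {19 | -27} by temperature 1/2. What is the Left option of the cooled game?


Original game: {19 | -27} (a switch {a | b} with a > b).
Cooling by t (for t below the temperature (a - b)/2 = 23) taxes each move by t: {a | b} cooled by t is {a - t | b + t}.
Cooling amount: t = 1/2
Cooled Left option: 19 - 1/2 = 37/2
Cooled Right option: -27 + 1/2 = -53/2
Cooled game: {37/2 | -53/2}
Left option = 37/2

37/2


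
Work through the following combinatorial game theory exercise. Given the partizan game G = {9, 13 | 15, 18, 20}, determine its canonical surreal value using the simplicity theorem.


Left options: {9, 13}, max = 13
Right options: {15, 18, 20}, min = 15
All options are numbers and max(Left) < min(Right), so by the simplicity theorem the value is the simplest (earliest-born) number strictly between 13 and 15.
The only integer strictly between 13 and 15 is 14.
No non-integer in the interval can be simpler: if x is a non-integer in the interval, then floor(x) or ceil(x) also lies in the interval (the interval contains an integer), and both are proper prefixes of x's sign expansion, i.e. born earlier. So the game value is 14.
Game value = 14

14


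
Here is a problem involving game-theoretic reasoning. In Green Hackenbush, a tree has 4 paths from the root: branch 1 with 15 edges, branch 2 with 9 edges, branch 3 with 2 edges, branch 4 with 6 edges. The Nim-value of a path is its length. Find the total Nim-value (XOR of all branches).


The tree has 4 branches from the ground vertex.
In Green Hackenbush, the Nim-value of a simple path of length k is k.
Branch 1: length 15, Nim-value = 15
Branch 2: length 9, Nim-value = 9
Branch 3: length 2, Nim-value = 2
Branch 4: length 6, Nim-value = 6
Total Nim-value = XOR of all branch values:
0 XOR 15 = 15
15 XOR 9 = 6
6 XOR 2 = 4
4 XOR 6 = 2
Nim-value of the tree = 2

2


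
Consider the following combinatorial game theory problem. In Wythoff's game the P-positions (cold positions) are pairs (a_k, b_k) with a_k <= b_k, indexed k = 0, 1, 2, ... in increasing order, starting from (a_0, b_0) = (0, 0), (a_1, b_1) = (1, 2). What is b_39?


By Wythoff's theorem, a_k = floor(k * phi) and b_k = floor(k * phi^2) = a_k + k, where phi = (1 + sqrt(5))/2 is the golden ratio.
phi = (1 + sqrt(5))/2 = 1.618034
phi^2 = phi + 1 = 2.618034
k = 39
k * phi^2 = 39 * 2.618034 = 102.103326
b_39 = floor(k * phi^2) = 102 (check: a_39 + k = 63 + 39 = 102)

102


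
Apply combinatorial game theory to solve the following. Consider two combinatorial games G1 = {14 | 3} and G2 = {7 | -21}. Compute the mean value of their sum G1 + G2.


G1 = {14 | 3}, G2 = {7 | -21}
Each is a switch {a | b} with numbers a > b; its mean value is (a + b)/2, and mean value is additive over game sums: m(G1 + G2) = m(G1) + m(G2).
Mean of G1 = (14 + (3))/2 = 17/2 = 17/2
Mean of G2 = (7 + (-21))/2 = -14/2 = -7
Mean of G1 + G2 = 17/2 + -7 = 3/2

3/2


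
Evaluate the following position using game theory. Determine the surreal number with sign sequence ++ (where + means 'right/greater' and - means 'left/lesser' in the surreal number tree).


Sign expansion: ++
Rule: track bounds (lo, hi), initially (-inf, +inf). On '+', the current value becomes lo and we move to the simplest number in (value, hi): value + 1 if hi = +inf, otherwise the midpoint (value + hi)/2. On '-', the current value becomes hi and we move to value - 1 if lo = -inf, otherwise the midpoint (lo + value)/2.
Start at 0.
Step 1: sign = +, move right. Bounds: (0, +inf). Value = 1
Step 2: sign = +, move right. Bounds: (1, +inf). Value = 2
The surreal number with sign expansion ++ is 2.

2


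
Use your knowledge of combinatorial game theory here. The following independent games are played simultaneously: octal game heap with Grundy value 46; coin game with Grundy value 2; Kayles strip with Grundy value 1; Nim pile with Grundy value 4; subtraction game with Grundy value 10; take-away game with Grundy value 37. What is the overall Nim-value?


By the Sprague-Grundy theorem, the Grundy value of a sum of games is the XOR of individual Grundy values.
octal game heap: Grundy value = 46. Running XOR: 0 XOR 46 = 46
coin game: Grundy value = 2. Running XOR: 46 XOR 2 = 44
Kayles strip: Grundy value = 1. Running XOR: 44 XOR 1 = 45
Nim pile: Grundy value = 4. Running XOR: 45 XOR 4 = 41
subtraction game: Grundy value = 10. Running XOR: 41 XOR 10 = 35
take-away game: Grundy value = 37. Running XOR: 35 XOR 37 = 6
The combined Grundy value is 6.

6


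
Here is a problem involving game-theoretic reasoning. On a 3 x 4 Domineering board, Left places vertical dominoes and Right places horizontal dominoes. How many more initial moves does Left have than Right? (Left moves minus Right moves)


Board is 3 x 4 (rows x cols).
Left (vertical) placements: (rows-1) * cols = 2 * 4 = 8
Right (horizontal) placements: rows * (cols-1) = 3 * 3 = 9
Advantage = Left - Right = 8 - 9 = -1

-1


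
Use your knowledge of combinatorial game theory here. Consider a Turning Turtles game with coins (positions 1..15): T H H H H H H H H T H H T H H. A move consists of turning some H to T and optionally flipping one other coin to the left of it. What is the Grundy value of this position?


Coins: T H H H H H H H H T H H T H H
Key fact: a single head at position k behaves exactly like a Nim heap of size k (turning it to T and optionally flipping a coin at j < k corresponds to moving the heap from k to j, or to 0), and heads combine as a disjunctive sum (two heads at the same place would cancel, matching j XOR j = 0). So the Nim-value is the XOR of the 1-indexed positions of the heads.
Face-up positions (1-indexed): [2, 3, 4, 5, 6, 7, 8, 9, 11, 12, 14, 15]
XOR 0 with 2: 0 XOR 2 = 2
XOR 2 with 3: 2 XOR 3 = 1
XOR 1 with 4: 1 XOR 4 = 5
XOR 5 with 5: 5 XOR 5 = 0
XOR 0 with 6: 0 XOR 6 = 6
XOR 6 with 7: 6 XOR 7 = 1
XOR 1 with 8: 1 XOR 8 = 9
XOR 9 with 9: 9 XOR 9 = 0
XOR 0 with 11: 0 XOR 11 = 11
XOR 11 with 12: 11 XOR 12 = 7
XOR 7 with 14: 7 XOR 14 = 9
XOR 9 with 15: 9 XOR 15 = 6
Nim-value = 6

6
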